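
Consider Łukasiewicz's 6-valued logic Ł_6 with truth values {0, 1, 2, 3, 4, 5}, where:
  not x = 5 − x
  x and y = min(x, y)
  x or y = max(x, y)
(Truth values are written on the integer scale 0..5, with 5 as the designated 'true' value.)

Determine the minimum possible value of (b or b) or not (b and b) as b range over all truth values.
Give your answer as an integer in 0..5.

Take b = 2:
b or b = 2 or 2 = 2
b and b = 2 and 2 = 2
not (b and b) = not 2 = 3
(b or b) or not (b and b) = 2 or 3 = 3
No assignment yields a value below 3, so this is the minimum.

3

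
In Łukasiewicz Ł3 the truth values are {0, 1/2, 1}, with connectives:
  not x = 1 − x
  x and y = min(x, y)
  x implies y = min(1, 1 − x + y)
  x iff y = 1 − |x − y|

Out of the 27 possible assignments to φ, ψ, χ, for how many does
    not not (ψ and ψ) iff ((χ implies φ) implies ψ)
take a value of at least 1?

21

value 1: 21 assignments (counts)
value 1/2: 5 assignments
value 0: 1 assignment
So 21 of the 27 assignments meet the threshold.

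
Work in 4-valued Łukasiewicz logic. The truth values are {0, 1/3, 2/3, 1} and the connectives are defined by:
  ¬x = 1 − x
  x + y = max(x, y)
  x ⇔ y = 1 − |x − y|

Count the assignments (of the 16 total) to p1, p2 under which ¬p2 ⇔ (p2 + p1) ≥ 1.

p1 = 0, p2 = 0 ↦ 0  <
p1 = 0, p2 = 1/3 ↦ 2/3  <
p1 = 0, p2 = 2/3 ↦ 2/3  <
p1 = 0, p2 = 1 ↦ 0  <
p1 = 1/3, p2 = 0 ↦ 1/3  <
p1 = 1/3, p2 = 1/3 ↦ 2/3  <
p1 = 1/3, p2 = 2/3 ↦ 2/3  <
p1 = 1/3, p2 = 1 ↦ 0  <
p1 = 2/3, p2 = 0 ↦ 2/3  <
p1 = 2/3, p2 = 1/3 ↦ 1  ≥
p1 = 2/3, p2 = 2/3 ↦ 2/3  <
p1 = 2/3, p2 = 1 ↦ 0  <
p1 = 1, p2 = 0 ↦ 1  ≥
p1 = 1, p2 = 1/3 ↦ 2/3  <
p1 = 1, p2 = 2/3 ↦ 1/3  <
p1 = 1, p2 = 1 ↦ 0  <
So 2 of the 16 assignments meet the threshold.

2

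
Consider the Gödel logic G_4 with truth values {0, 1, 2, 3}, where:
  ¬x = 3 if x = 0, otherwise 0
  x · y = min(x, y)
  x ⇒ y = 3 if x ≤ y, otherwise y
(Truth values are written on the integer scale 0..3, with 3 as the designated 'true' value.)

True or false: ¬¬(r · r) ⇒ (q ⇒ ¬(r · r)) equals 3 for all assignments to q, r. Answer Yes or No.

No

Counterexample: take q = 1, r = 1.
r · r = 1 · 1 = 1
¬(r · r) = ¬1 = 0
¬¬(r · r) = ¬0 = 3
r · r = 1 · 1 = 1
¬(r · r) = ¬1 = 0
q ⇒ ¬(r · r) = 1 ⇒ 0 = 0
¬¬(r · r) ⇒ (q ⇒ ¬(r · r)) = 3 ⇒ 0 = 0
This gives 0 ≠ 3.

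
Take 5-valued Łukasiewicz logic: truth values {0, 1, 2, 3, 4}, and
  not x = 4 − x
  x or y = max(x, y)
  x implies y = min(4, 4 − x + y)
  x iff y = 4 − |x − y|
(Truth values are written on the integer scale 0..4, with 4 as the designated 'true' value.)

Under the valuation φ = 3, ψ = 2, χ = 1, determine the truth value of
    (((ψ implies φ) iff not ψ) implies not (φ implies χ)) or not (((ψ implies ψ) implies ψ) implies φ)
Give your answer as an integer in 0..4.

ψ implies φ = 2 implies 3 = 4
not ψ = not 2 = 2
(ψ implies φ) iff not ψ = 4 iff 2 = 2
φ implies χ = 3 implies 1 = 2
not (φ implies χ) = not 2 = 2
((ψ implies φ) iff not ψ) implies not (φ implies χ) = 2 implies 2 = 4
ψ implies ψ = 2 implies 2 = 4
(ψ implies ψ) implies ψ = 4 implies 2 = 2
((ψ implies ψ) implies ψ) implies φ = 2 implies 3 = 4
not (((ψ implies ψ) implies ψ) implies φ) = not 4 = 0
(((ψ implies φ) iff not ψ) implies not (φ implies χ)) or not (((ψ implies ψ) implies ψ) implies φ) = 4 or 0 = 4

4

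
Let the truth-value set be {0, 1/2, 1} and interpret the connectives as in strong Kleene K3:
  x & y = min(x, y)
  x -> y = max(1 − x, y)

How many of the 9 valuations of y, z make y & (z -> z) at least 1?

2

y = 0, z = 0 ↦ 0  <
y = 0, z = 1/2 ↦ 0  <
y = 0, z = 1 ↦ 0  <
y = 1/2, z = 0 ↦ 1/2  <
y = 1/2, z = 1/2 ↦ 1/2  <
y = 1/2, z = 1 ↦ 1/2  <
y = 1, z = 0 ↦ 1  ≥
y = 1, z = 1/2 ↦ 1/2  <
y = 1, z = 1 ↦ 1  ≥
So 2 of the 9 assignments meet the threshold.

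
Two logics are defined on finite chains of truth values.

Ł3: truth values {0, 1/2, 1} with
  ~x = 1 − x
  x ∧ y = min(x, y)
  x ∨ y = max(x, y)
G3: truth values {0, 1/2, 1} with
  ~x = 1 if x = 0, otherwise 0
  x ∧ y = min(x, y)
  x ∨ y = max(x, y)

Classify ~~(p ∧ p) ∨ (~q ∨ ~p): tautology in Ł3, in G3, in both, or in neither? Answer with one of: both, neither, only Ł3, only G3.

In Ł3: at p = 1/2, q = 1/2 the value is 1/2 — not a tautology.
In G3: every assignment gives 1 — tautology.

only G3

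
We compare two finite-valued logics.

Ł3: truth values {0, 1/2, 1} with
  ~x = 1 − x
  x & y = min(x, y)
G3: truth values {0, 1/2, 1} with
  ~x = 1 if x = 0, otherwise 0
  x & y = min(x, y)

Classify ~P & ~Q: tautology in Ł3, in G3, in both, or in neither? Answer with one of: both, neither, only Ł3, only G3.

In Ł3: at P = 0, Q = 1/2 the value is 1/2 — not a tautology.
In G3: at P = 0, Q = 1/2 the value is 0 — not a tautology.

neither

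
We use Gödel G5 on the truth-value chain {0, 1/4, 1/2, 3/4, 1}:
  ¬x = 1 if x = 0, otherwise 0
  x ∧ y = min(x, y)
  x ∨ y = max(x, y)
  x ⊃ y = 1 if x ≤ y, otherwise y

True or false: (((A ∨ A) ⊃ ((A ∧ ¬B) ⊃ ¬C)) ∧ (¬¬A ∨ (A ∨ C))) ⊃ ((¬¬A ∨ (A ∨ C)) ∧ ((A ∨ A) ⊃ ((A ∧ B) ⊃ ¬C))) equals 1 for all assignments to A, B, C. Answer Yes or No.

No

Counterexample: take A = 1/4, B = 1/4, C = 1/4.
A ∨ A = 1/4 ∨ 1/4 = 1/4
¬B = ¬1/4 = 0
A ∧ ¬B = 1/4 ∧ 0 = 0
¬C = ¬1/4 = 0
(A ∧ ¬B) ⊃ ¬C = 0 ⊃ 0 = 1
(A ∨ A) ⊃ ((A ∧ ¬B) ⊃ ¬C) = 1/4 ⊃ 1 = 1
¬A = ¬1/4 = 0
¬¬A = ¬0 = 1
A ∨ C = 1/4 ∨ 1/4 = 1/4
¬¬A ∨ (A ∨ C) = 1 ∨ 1/4 = 1
((A ∨ A) ⊃ ((A ∧ ¬B) ⊃ ¬C)) ∧ (¬¬A ∨ (A ∨ C)) = 1 ∧ 1 = 1
¬A = ¬1/4 = 0
¬¬A = ¬0 = 1
A ∨ C = 1/4 ∨ 1/4 = 1/4
¬¬A ∨ (A ∨ C) = 1 ∨ 1/4 = 1
A ∨ A = 1/4 ∨ 1/4 = 1/4
A ∧ B = 1/4 ∧ 1/4 = 1/4
¬C = ¬1/4 = 0
(A ∧ B) ⊃ ¬C = 1/4 ⊃ 0 = 0
(A ∨ A) ⊃ ((A ∧ B) ⊃ ¬C) = 1/4 ⊃ 0 = 0
(¬¬A ∨ (A ∨ C)) ∧ ((A ∨ A) ⊃ ((A ∧ B) ⊃ ¬C)) = 1 ∧ 0 = 0
(((A ∨ A) ⊃ ((A ∧ ¬B) ⊃ ¬C)) ∧ (¬¬A ∨ (A ∨ C))) ⊃ ((¬¬A ∨ (A ∨ C)) ∧ ((A ∨ A) ⊃ ((A ∧ B) ⊃ ¬C))) = 1 ⊃ 0 = 0
This gives 0 ≠ 1.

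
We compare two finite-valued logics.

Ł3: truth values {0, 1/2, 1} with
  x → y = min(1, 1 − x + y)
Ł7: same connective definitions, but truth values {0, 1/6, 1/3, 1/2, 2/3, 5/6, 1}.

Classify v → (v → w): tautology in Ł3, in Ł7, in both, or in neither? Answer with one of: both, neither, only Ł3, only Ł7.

In Ł3: at v = 1, w = 0 the value is 0 — not a tautology.
In Ł7: at v = 2/3, w = 0 the value is 2/3 — not a tautology.

neither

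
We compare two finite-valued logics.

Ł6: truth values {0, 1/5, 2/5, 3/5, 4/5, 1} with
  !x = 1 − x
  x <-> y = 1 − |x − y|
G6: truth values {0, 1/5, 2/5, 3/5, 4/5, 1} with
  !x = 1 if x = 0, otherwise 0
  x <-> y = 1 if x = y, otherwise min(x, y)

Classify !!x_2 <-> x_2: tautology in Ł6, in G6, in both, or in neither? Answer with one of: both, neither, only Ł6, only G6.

only Ł6

In Ł6: every assignment gives 1 — tautology.
In G6: at x_2 = 1/5 the value is 1/5 — not a tautology.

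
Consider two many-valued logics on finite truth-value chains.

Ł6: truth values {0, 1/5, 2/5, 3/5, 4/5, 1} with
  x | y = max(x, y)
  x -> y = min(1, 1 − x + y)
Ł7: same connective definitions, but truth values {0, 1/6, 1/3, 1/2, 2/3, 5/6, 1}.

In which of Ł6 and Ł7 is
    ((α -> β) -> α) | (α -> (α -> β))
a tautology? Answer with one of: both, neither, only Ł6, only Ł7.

In Ł6: every assignment gives 1 — tautology.
In Ł7: every assignment gives 1 — tautology.

both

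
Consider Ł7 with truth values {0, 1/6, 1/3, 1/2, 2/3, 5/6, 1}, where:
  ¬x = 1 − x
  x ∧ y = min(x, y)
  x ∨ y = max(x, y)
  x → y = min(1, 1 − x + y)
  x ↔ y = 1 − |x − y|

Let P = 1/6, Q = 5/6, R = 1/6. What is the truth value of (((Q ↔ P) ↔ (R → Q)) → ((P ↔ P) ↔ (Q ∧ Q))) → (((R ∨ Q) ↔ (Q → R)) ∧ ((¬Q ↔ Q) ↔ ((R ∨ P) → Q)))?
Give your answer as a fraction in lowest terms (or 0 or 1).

Q ↔ P = 5/6 ↔ 1/6 = 1/3
R → Q = 1/6 → 5/6 = 1
(Q ↔ P) ↔ (R → Q) = 1/3 ↔ 1 = 1/3
P ↔ P = 1/6 ↔ 1/6 = 1
Q ∧ Q = 5/6 ∧ 5/6 = 5/6
(P ↔ P) ↔ (Q ∧ Q) = 1 ↔ 5/6 = 5/6
((Q ↔ P) ↔ (R → Q)) → ((P ↔ P) ↔ (Q ∧ Q)) = 1/3 → 5/6 = 1
R ∨ Q = 1/6 ∨ 5/6 = 5/6
Q → R = 5/6 → 1/6 = 1/3
(R ∨ Q) ↔ (Q → R) = 5/6 ↔ 1/3 = 1/2
¬Q = ¬5/6 = 1/6
¬Q ↔ Q = 1/6 ↔ 5/6 = 1/3
R ∨ P = 1/6 ∨ 1/6 = 1/6
(R ∨ P) → Q = 1/6 → 5/6 = 1
(¬Q ↔ Q) ↔ ((R ∨ P) → Q) = 1/3 ↔ 1 = 1/3
((R ∨ Q) ↔ (Q → R)) ∧ ((¬Q ↔ Q) ↔ ((R ∨ P) → Q)) = 1/2 ∧ 1/3 = 1/3
(((Q ↔ P) ↔ (R → Q)) → ((P ↔ P) ↔ (Q ∧ Q))) → (((R ∨ Q) ↔ (Q → R)) ∧ ((¬Q ↔ Q) ↔ ((R ∨ P) → Q))) = 1 → 1/3 = 1/3

1/3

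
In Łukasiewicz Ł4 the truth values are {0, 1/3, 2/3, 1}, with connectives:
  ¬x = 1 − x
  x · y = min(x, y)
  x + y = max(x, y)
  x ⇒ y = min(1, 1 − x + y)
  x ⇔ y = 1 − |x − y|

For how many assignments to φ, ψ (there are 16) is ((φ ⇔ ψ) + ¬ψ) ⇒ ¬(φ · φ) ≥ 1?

φ = 0, ψ = 0 ↦ 1  ≥
φ = 0, ψ = 1/3 ↦ 1  ≥
φ = 0, ψ = 2/3 ↦ 1  ≥
φ = 0, ψ = 1 ↦ 1  ≥
φ = 1/3, ψ = 0 ↦ 2/3  <
φ = 1/3, ψ = 1/3 ↦ 2/3  <
φ = 1/3, ψ = 2/3 ↦ 1  ≥
φ = 1/3, ψ = 1 ↦ 1  ≥
φ = 2/3, ψ = 0 ↦ 1/3  <
φ = 2/3, ψ = 1/3 ↦ 2/3  <
φ = 2/3, ψ = 2/3 ↦ 1/3  <
φ = 2/3, ψ = 1 ↦ 2/3  <
φ = 1, ψ = 0 ↦ 0  <
φ = 1, ψ = 1/3 ↦ 1/3  <
φ = 1, ψ = 2/3 ↦ 1/3  <
φ = 1, ψ = 1 ↦ 0  <
So 6 of the 16 assignments meet the threshold.

6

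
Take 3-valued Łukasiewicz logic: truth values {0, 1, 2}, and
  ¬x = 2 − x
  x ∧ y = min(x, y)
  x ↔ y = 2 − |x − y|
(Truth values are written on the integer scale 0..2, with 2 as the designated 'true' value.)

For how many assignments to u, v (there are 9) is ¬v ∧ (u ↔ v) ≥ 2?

1

u = 0, v = 0 ↦ 2  ≥
u = 0, v = 1 ↦ 1  <
u = 0, v = 2 ↦ 0  <
u = 1, v = 0 ↦ 1  <
u = 1, v = 1 ↦ 1  <
u = 1, v = 2 ↦ 0  <
u = 2, v = 0 ↦ 0  <
u = 2, v = 1 ↦ 1  <
u = 2, v = 2 ↦ 0  <
So 1 of the 9 assignments meets the threshold.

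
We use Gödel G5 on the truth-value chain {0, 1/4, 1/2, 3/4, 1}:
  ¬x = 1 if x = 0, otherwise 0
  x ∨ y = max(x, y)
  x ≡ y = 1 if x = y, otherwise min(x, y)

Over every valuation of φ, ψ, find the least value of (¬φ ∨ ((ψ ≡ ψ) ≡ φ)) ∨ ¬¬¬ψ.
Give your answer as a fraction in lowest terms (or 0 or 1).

1/4

Take φ = 1/4, ψ = 1/4:
¬φ = ¬1/4 = 0
ψ ≡ ψ = 1/4 ≡ 1/4 = 1
(ψ ≡ ψ) ≡ φ = 1 ≡ 1/4 = 1/4
¬φ ∨ ((ψ ≡ ψ) ≡ φ) = 0 ∨ 1/4 = 1/4
¬ψ = ¬1/4 = 0
¬¬ψ = ¬0 = 1
¬¬¬ψ = ¬1 = 0
(¬φ ∨ ((ψ ≡ ψ) ≡ φ)) ∨ ¬¬¬ψ = 1/4 ∨ 0 = 1/4
No assignment yields a value below 1/4, so this is the minimum.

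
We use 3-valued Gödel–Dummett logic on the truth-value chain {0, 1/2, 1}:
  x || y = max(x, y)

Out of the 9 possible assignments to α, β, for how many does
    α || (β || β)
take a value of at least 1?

α = 0, β = 0 ↦ 0  <
α = 0, β = 1/2 ↦ 1/2  <
α = 0, β = 1 ↦ 1  ≥
α = 1/2, β = 0 ↦ 1/2  <
α = 1/2, β = 1/2 ↦ 1/2  <
α = 1/2, β = 1 ↦ 1  ≥
α = 1, β = 0 ↦ 1  ≥
α = 1, β = 1/2 ↦ 1  ≥
α = 1, β = 1 ↦ 1  ≥
So 5 of the 9 assignments meet the threshold.

5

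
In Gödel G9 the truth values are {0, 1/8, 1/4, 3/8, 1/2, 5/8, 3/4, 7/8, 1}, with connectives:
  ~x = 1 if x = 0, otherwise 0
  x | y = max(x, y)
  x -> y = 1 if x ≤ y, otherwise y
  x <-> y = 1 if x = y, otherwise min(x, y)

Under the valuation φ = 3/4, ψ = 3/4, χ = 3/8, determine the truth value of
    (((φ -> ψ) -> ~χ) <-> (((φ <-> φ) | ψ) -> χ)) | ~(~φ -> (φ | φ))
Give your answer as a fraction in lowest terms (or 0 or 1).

0

φ -> ψ = 3/4 -> 3/4 = 1
~χ = ~3/8 = 0
(φ -> ψ) -> ~χ = 1 -> 0 = 0
φ <-> φ = 3/4 <-> 3/4 = 1
(φ <-> φ) | ψ = 1 | 3/4 = 1
((φ <-> φ) | ψ) -> χ = 1 -> 3/8 = 3/8
((φ -> ψ) -> ~χ) <-> (((φ <-> φ) | ψ) -> χ) = 0 <-> 3/8 = 0
~φ = ~3/4 = 0
φ | φ = 3/4 | 3/4 = 3/4
~φ -> (φ | φ) = 0 -> 3/4 = 1
~(~φ -> (φ | φ)) = ~1 = 0
(((φ -> ψ) -> ~χ) <-> (((φ <-> φ) | ψ) -> χ)) | ~(~φ -> (φ | φ)) = 0 | 0 = 0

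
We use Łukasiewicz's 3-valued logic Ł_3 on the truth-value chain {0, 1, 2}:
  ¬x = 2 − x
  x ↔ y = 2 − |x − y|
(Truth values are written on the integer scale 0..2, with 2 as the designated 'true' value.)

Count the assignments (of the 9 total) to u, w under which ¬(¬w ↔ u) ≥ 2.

2

u = 0, w = 0 ↦ 2  ≥
u = 0, w = 1 ↦ 1  <
u = 0, w = 2 ↦ 0  <
u = 1, w = 0 ↦ 1  <
u = 1, w = 1 ↦ 0  <
u = 1, w = 2 ↦ 1  <
u = 2, w = 0 ↦ 0  <
u = 2, w = 1 ↦ 1  <
u = 2, w = 2 ↦ 2  ≥
So 2 of the 9 assignments meet the threshold.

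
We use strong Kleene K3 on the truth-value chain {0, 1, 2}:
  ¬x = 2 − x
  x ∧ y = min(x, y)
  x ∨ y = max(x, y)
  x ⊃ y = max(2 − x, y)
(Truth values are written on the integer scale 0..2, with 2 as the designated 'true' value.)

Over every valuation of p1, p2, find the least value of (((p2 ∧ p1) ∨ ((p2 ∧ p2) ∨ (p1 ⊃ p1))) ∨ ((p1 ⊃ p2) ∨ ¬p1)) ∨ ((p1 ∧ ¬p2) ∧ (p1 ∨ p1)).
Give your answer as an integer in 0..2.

Take p1 = 1, p2 = 0:
p2 ∧ p1 = 0 ∧ 1 = 0
p2 ∧ p2 = 0 ∧ 0 = 0
p1 ⊃ p1 = 1 ⊃ 1 = 1
(p2 ∧ p2) ∨ (p1 ⊃ p1) = 0 ∨ 1 = 1
(p2 ∧ p1) ∨ ((p2 ∧ p2) ∨ (p1 ⊃ p1)) = 0 ∨ 1 = 1
p1 ⊃ p2 = 1 ⊃ 0 = 1
¬p1 = ¬1 = 1
(p1 ⊃ p2) ∨ ¬p1 = 1 ∨ 1 = 1
((p2 ∧ p1) ∨ ((p2 ∧ p2) ∨ (p1 ⊃ p1))) ∨ ((p1 ⊃ p2) ∨ ¬p1) = 1 ∨ 1 = 1
¬p2 = ¬0 = 2
p1 ∧ ¬p2 = 1 ∧ 2 = 1
p1 ∨ p1 = 1 ∨ 1 = 1
(p1 ∧ ¬p2) ∧ (p1 ∨ p1) = 1 ∧ 1 = 1
(((p2 ∧ p1) ∨ ((p2 ∧ p2) ∨ (p1 ⊃ p1))) ∨ ((p1 ⊃ p2) ∨ ¬p1)) ∨ ((p1 ∧ ¬p2) ∧ (p1 ∨ p1)) = 1 ∨ 1 = 1
No assignment yields a value below 1, so this is the minimum.

1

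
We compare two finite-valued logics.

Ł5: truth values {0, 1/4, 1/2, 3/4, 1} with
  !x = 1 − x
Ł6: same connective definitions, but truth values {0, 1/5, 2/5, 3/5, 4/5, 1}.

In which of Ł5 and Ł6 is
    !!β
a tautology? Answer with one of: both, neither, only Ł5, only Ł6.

In Ł5: at β = 0 the value is 0 — not a tautology.
In Ł6: at β = 0 the value is 0 — not a tautology.

neither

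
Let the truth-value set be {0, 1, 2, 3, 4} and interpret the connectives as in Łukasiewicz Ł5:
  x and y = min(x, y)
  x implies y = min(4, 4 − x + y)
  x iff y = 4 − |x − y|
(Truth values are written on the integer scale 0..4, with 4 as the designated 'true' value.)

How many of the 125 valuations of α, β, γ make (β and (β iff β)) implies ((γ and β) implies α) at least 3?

117

value 4: 110 assignments (counts)
value 3: 7 assignments (counts)
value 2: 5 assignments
value 1: 2 assignments
value 0: 1 assignment
So 117 of the 125 assignments meet the threshold.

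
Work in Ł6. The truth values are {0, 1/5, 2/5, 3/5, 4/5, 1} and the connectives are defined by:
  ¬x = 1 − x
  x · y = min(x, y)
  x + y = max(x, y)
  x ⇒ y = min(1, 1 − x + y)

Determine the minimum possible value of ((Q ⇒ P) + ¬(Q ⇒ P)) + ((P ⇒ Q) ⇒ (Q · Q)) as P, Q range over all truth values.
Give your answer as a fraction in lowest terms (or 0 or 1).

Take P = 0, Q = 2/5:
Q ⇒ P = 2/5 ⇒ 0 = 3/5
Q ⇒ P = 2/5 ⇒ 0 = 3/5
¬(Q ⇒ P) = ¬3/5 = 2/5
(Q ⇒ P) + ¬(Q ⇒ P) = 3/5 + 2/5 = 3/5
P ⇒ Q = 0 ⇒ 2/5 = 1
Q · Q = 2/5 · 2/5 = 2/5
(P ⇒ Q) ⇒ (Q · Q) = 1 ⇒ 2/5 = 2/5
((Q ⇒ P) + ¬(Q ⇒ P)) + ((P ⇒ Q) ⇒ (Q · Q)) = 3/5 + 2/5 = 3/5
No assignment yields a value below 3/5, so this is the minimum.

3/5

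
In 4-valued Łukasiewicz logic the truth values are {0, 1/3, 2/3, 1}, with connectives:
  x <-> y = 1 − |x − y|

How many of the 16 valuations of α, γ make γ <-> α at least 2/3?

α = 0, γ = 0 ↦ 1  ≥
α = 0, γ = 1/3 ↦ 2/3  ≥
α = 0, γ = 2/3 ↦ 1/3  <
α = 0, γ = 1 ↦ 0  <
α = 1/3, γ = 0 ↦ 2/3  ≥
α = 1/3, γ = 1/3 ↦ 1  ≥
α = 1/3, γ = 2/3 ↦ 2/3  ≥
α = 1/3, γ = 1 ↦ 1/3  <
α = 2/3, γ = 0 ↦ 1/3  <
α = 2/3, γ = 1/3 ↦ 2/3  ≥
α = 2/3, γ = 2/3 ↦ 1  ≥
α = 2/3, γ = 1 ↦ 2/3  ≥
α = 1, γ = 0 ↦ 0  <
α = 1, γ = 1/3 ↦ 1/3  <
α = 1, γ = 2/3 ↦ 2/3  ≥
α = 1, γ = 1 ↦ 1  ≥
So 10 of the 16 assignments meet the threshold.

10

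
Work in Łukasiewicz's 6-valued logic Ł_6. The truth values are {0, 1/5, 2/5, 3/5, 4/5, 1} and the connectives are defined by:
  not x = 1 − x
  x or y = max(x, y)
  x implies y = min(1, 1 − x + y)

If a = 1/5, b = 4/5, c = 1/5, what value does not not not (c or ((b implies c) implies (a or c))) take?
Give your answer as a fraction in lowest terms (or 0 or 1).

b implies c = 4/5 implies 1/5 = 2/5
a or c = 1/5 or 1/5 = 1/5
(b implies c) implies (a or c) = 2/5 implies 1/5 = 4/5
c or ((b implies c) implies (a or c)) = 1/5 or 4/5 = 4/5
not (c or ((b implies c) implies (a or c))) = not 4/5 = 1/5
not not (c or ((b implies c) implies (a or c))) = not 1/5 = 4/5
not not not (c or ((b implies c) implies (a or c))) = not 4/5 = 1/5

1/5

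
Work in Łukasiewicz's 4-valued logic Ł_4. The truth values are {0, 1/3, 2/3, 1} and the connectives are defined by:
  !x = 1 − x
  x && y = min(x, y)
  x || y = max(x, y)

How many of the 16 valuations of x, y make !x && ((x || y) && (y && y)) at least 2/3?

4

x = 0, y = 0 ↦ 0  <
x = 0, y = 1/3 ↦ 1/3  <
x = 0, y = 2/3 ↦ 2/3  ≥
x = 0, y = 1 ↦ 1  ≥
x = 1/3, y = 0 ↦ 0  <
x = 1/3, y = 1/3 ↦ 1/3  <
x = 1/3, y = 2/3 ↦ 2/3  ≥
x = 1/3, y = 1 ↦ 2/3  ≥
x = 2/3, y = 0 ↦ 0  <
x = 2/3, y = 1/3 ↦ 1/3  <
x = 2/3, y = 2/3 ↦ 1/3  <
x = 2/3, y = 1 ↦ 1/3  <
x = 1, y = 0 ↦ 0  <
x = 1, y = 1/3 ↦ 0  <
x = 1, y = 2/3 ↦ 0  <
x = 1, y = 1 ↦ 0  <
So 4 of the 16 assignments meet the threshold.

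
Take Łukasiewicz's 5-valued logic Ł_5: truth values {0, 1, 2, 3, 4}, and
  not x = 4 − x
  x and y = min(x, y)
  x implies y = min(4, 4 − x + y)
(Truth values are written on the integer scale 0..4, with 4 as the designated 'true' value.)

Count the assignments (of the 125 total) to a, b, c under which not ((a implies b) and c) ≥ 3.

59

value 4: 29 assignments (counts)
value 3: 30 assignments (counts)
value 2: 28 assignments
value 1: 23 assignments
value 0: 15 assignments
So 59 of the 125 assignments meet the threshold.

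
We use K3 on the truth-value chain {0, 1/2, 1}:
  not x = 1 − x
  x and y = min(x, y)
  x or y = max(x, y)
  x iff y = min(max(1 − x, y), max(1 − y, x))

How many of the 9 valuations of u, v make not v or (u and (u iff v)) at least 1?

u = 0, v = 0 ↦ 1  ≥
u = 0, v = 1/2 ↦ 1/2  <
u = 0, v = 1 ↦ 0  <
u = 1/2, v = 0 ↦ 1  ≥
u = 1/2, v = 1/2 ↦ 1/2  <
u = 1/2, v = 1 ↦ 1/2  <
u = 1, v = 0 ↦ 1  ≥
u = 1, v = 1/2 ↦ 1/2  <
u = 1, v = 1 ↦ 1  ≥
So 4 of the 9 assignments meet the threshold.

4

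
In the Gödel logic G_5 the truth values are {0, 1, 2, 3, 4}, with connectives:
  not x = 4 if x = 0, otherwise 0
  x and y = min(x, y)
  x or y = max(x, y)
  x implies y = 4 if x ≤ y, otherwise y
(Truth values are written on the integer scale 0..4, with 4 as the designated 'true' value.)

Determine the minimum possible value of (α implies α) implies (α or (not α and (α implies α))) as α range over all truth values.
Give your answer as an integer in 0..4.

Take α = 1:
α implies α = 1 implies 1 = 4
not α = not 1 = 0
α implies α = 1 implies 1 = 4
not α and (α implies α) = 0 and 4 = 0
α or (not α and (α implies α)) = 1 or 0 = 1
(α implies α) implies (α or (not α and (α implies α))) = 4 implies 1 = 1
No assignment yields a value below 1, so this is the minimum.

1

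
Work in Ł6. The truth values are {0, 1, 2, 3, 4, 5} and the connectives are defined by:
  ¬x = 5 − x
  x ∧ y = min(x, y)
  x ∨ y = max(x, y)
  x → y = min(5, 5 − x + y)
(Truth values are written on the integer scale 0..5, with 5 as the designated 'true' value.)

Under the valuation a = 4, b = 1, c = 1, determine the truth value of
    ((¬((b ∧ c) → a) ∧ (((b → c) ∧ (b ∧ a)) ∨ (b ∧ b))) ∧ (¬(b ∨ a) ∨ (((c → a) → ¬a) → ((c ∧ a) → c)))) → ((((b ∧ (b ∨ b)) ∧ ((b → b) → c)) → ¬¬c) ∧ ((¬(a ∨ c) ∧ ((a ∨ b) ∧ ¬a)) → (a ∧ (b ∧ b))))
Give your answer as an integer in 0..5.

5

b ∧ c = 1 ∧ 1 = 1
(b ∧ c) → a = 1 → 4 = 5
¬((b ∧ c) → a) = ¬5 = 0
b → c = 1 → 1 = 5
b ∧ a = 1 ∧ 4 = 1
(b → c) ∧ (b ∧ a) = 5 ∧ 1 = 1
b ∧ b = 1 ∧ 1 = 1
((b → c) ∧ (b ∧ a)) ∨ (b ∧ b) = 1 ∨ 1 = 1
¬((b ∧ c) → a) ∧ (((b → c) ∧ (b ∧ a)) ∨ (b ∧ b)) = 0 ∧ 1 = 0
b ∨ a = 1 ∨ 4 = 4
¬(b ∨ a) = ¬4 = 1
c → a = 1 → 4 = 5
¬a = ¬4 = 1
(c → a) → ¬a = 5 → 1 = 1
c ∧ a = 1 ∧ 4 = 1
(c ∧ a) → c = 1 → 1 = 5
((c → a) → ¬a) → ((c ∧ a) → c) = 1 → 5 = 5
¬(b ∨ a) ∨ (((c → a) → ¬a) → ((c ∧ a) → c)) = 1 ∨ 5 = 5
(¬((b ∧ c) → a) ∧ (((b → c) ∧ (b ∧ a)) ∨ (b ∧ b))) ∧ (¬(b ∨ a) ∨ (((c → a) → ¬a) → ((c ∧ a) → c))) = 0 ∧ 5 = 0
b ∨ b = 1 ∨ 1 = 1
b ∧ (b ∨ b) = 1 ∧ 1 = 1
b → b = 1 → 1 = 5
(b → b) → c = 5 → 1 = 1
(b ∧ (b ∨ b)) ∧ ((b → b) → c) = 1 ∧ 1 = 1
¬c = ¬1 = 4
¬¬c = ¬4 = 1
((b ∧ (b ∨ b)) ∧ ((b → b) → c)) → ¬¬c = 1 → 1 = 5
a ∨ c = 4 ∨ 1 = 4
¬(a ∨ c) = ¬4 = 1
a ∨ b = 4 ∨ 1 = 4
¬a = ¬4 = 1
(a ∨ b) ∧ ¬a = 4 ∧ 1 = 1
¬(a ∨ c) ∧ ((a ∨ b) ∧ ¬a) = 1 ∧ 1 = 1
b ∧ b = 1 ∧ 1 = 1
a ∧ (b ∧ b) = 4 ∧ 1 = 1
(¬(a ∨ c) ∧ ((a ∨ b) ∧ ¬a)) → (a ∧ (b ∧ b)) = 1 → 1 = 5
(((b ∧ (b ∨ b)) ∧ ((b → b) → c)) → ¬¬c) ∧ ((¬(a ∨ c) ∧ ((a ∨ b) ∧ ¬a)) → (a ∧ (b ∧ b))) = 5 ∧ 5 = 5
((¬((b ∧ c) → a) ∧ (((b → c) ∧ (b ∧ a)) ∨ (b ∧ b))) ∧ (¬(b ∨ a) ∨ (((c → a) → ¬a) → ((c ∧ a) → c)))) → ((((b ∧ (b ∨ b)) ∧ ((b → b) → c)) → ¬¬c) ∧ ((¬(a ∨ c) ∧ ((a ∨ b) ∧ ¬a)) → (a ∧ (b ∧ b)))) = 0 → 5 = 5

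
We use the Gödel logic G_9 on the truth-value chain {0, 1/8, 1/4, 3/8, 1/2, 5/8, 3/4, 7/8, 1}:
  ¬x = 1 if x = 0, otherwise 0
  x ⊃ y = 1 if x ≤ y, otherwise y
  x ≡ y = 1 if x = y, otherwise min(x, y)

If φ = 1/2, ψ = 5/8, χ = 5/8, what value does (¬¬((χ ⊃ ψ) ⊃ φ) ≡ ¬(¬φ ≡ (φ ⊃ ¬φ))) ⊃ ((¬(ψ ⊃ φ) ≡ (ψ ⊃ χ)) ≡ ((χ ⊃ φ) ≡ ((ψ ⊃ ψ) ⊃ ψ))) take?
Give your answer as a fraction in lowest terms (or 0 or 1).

χ ⊃ ψ = 5/8 ⊃ 5/8 = 1
(χ ⊃ ψ) ⊃ φ = 1 ⊃ 1/2 = 1/2
¬((χ ⊃ ψ) ⊃ φ) = ¬1/2 = 0
¬¬((χ ⊃ ψ) ⊃ φ) = ¬0 = 1
¬φ = ¬1/2 = 0
¬φ = ¬1/2 = 0
φ ⊃ ¬φ = 1/2 ⊃ 0 = 0
¬φ ≡ (φ ⊃ ¬φ) = 0 ≡ 0 = 1
¬(¬φ ≡ (φ ⊃ ¬φ)) = ¬1 = 0
¬¬((χ ⊃ ψ) ⊃ φ) ≡ ¬(¬φ ≡ (φ ⊃ ¬φ)) = 1 ≡ 0 = 0
ψ ⊃ φ = 5/8 ⊃ 1/2 = 1/2
¬(ψ ⊃ φ) = ¬1/2 = 0
ψ ⊃ χ = 5/8 ⊃ 5/8 = 1
¬(ψ ⊃ φ) ≡ (ψ ⊃ χ) = 0 ≡ 1 = 0
χ ⊃ φ = 5/8 ⊃ 1/2 = 1/2
ψ ⊃ ψ = 5/8 ⊃ 5/8 = 1
(ψ ⊃ ψ) ⊃ ψ = 1 ⊃ 5/8 = 5/8
(χ ⊃ φ) ≡ ((ψ ⊃ ψ) ⊃ ψ) = 1/2 ≡ 5/8 = 1/2
(¬(ψ ⊃ φ) ≡ (ψ ⊃ χ)) ≡ ((χ ⊃ φ) ≡ ((ψ ⊃ ψ) ⊃ ψ)) = 0 ≡ 1/2 = 0
(¬¬((χ ⊃ ψ) ⊃ φ) ≡ ¬(¬φ ≡ (φ ⊃ ¬φ))) ⊃ ((¬(ψ ⊃ φ) ≡ (ψ ⊃ χ)) ≡ ((χ ⊃ φ) ≡ ((ψ ⊃ ψ) ⊃ ψ))) = 0 ⊃ 0 = 1

1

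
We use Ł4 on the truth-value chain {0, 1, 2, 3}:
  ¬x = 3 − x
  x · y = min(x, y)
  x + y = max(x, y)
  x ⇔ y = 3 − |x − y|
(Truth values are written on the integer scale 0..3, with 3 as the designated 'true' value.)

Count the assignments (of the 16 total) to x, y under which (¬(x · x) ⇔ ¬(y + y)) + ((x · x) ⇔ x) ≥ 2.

x = 0, y = 0 ↦ 3  ≥
x = 0, y = 1 ↦ 3  ≥
x = 0, y = 2 ↦ 3  ≥
x = 0, y = 3 ↦ 3  ≥
x = 1, y = 0 ↦ 3  ≥
x = 1, y = 1 ↦ 3  ≥
x = 1, y = 2 ↦ 3  ≥
x = 1, y = 3 ↦ 3  ≥
x = 2, y = 0 ↦ 3  ≥
x = 2, y = 1 ↦ 3  ≥
x = 2, y = 2 ↦ 3  ≥
x = 2, y = 3 ↦ 3  ≥
x = 3, y = 0 ↦ 3  ≥
x = 3, y = 1 ↦ 3  ≥
x = 3, y = 2 ↦ 3  ≥
x = 3, y = 3 ↦ 3  ≥
So 16 of the 16 assignments meet the threshold.

16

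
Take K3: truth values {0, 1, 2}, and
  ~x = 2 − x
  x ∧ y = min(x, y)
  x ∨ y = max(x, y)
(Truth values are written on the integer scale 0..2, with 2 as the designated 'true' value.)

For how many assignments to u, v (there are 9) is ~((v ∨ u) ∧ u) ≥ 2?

u = 0, v = 0 ↦ 2  ≥
u = 0, v = 1 ↦ 2  ≥
u = 0, v = 2 ↦ 2  ≥
u = 1, v = 0 ↦ 1  <
u = 1, v = 1 ↦ 1  <
u = 1, v = 2 ↦ 1  <
u = 2, v = 0 ↦ 0  <
u = 2, v = 1 ↦ 0  <
u = 2, v = 2 ↦ 0  <
So 3 of the 9 assignments meet the threshold.

3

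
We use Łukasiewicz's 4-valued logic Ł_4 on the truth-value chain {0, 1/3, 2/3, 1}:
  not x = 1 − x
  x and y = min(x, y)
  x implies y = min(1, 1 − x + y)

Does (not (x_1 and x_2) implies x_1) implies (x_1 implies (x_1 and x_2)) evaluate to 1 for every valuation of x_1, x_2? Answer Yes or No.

No

Counterexample: take x_1 = 2/3, x_2 = 0.
x_1 and x_2 = 2/3 and 0 = 0
not (x_1 and x_2) = not 0 = 1
not (x_1 and x_2) implies x_1 = 1 implies 2/3 = 2/3
x_1 and x_2 = 2/3 and 0 = 0
x_1 implies (x_1 and x_2) = 2/3 implies 0 = 1/3
(not (x_1 and x_2) implies x_1) implies (x_1 implies (x_1 and x_2)) = 2/3 implies 1/3 = 2/3
This gives 2/3 ≠ 1.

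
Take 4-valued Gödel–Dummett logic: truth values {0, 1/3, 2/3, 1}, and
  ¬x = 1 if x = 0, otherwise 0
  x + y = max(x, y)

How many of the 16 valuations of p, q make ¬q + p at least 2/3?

p = 0, q = 0 ↦ 1  ≥
p = 0, q = 1/3 ↦ 0  <
p = 0, q = 2/3 ↦ 0  <
p = 0, q = 1 ↦ 0  <
p = 1/3, q = 0 ↦ 1  ≥
p = 1/3, q = 1/3 ↦ 1/3  <
p = 1/3, q = 2/3 ↦ 1/3  <
p = 1/3, q = 1 ↦ 1/3  <
p = 2/3, q = 0 ↦ 1  ≥
p = 2/3, q = 1/3 ↦ 2/3  ≥
p = 2/3, q = 2/3 ↦ 2/3  ≥
p = 2/3, q = 1 ↦ 2/3  ≥
p = 1, q = 0 ↦ 1  ≥
p = 1, q = 1/3 ↦ 1  ≥
p = 1, q = 2/3 ↦ 1  ≥
p = 1, q = 1 ↦ 1  ≥
So 10 of the 16 assignments meet the threshold.

10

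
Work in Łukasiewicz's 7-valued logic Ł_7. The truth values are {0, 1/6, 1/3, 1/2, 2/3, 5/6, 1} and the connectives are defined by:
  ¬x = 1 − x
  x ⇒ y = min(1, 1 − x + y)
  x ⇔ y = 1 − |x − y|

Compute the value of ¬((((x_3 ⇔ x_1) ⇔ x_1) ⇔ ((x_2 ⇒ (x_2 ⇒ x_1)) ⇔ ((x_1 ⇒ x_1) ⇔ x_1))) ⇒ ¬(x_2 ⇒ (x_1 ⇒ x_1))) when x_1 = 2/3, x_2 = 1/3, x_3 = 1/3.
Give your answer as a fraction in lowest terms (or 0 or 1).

x_3 ⇔ x_1 = 1/3 ⇔ 2/3 = 2/3
(x_3 ⇔ x_1) ⇔ x_1 = 2/3 ⇔ 2/3 = 1
x_2 ⇒ x_1 = 1/3 ⇒ 2/3 = 1
x_2 ⇒ (x_2 ⇒ x_1) = 1/3 ⇒ 1 = 1
x_1 ⇒ x_1 = 2/3 ⇒ 2/3 = 1
(x_1 ⇒ x_1) ⇔ x_1 = 1 ⇔ 2/3 = 2/3
(x_2 ⇒ (x_2 ⇒ x_1)) ⇔ ((x_1 ⇒ x_1) ⇔ x_1) = 1 ⇔ 2/3 = 2/3
((x_3 ⇔ x_1) ⇔ x_1) ⇔ ((x_2 ⇒ (x_2 ⇒ x_1)) ⇔ ((x_1 ⇒ x_1) ⇔ x_1)) = 1 ⇔ 2/3 = 2/3
x_1 ⇒ x_1 = 2/3 ⇒ 2/3 = 1
x_2 ⇒ (x_1 ⇒ x_1) = 1/3 ⇒ 1 = 1
¬(x_2 ⇒ (x_1 ⇒ x_1)) = ¬1 = 0
(((x_3 ⇔ x_1) ⇔ x_1) ⇔ ((x_2 ⇒ (x_2 ⇒ x_1)) ⇔ ((x_1 ⇒ x_1) ⇔ x_1))) ⇒ ¬(x_2 ⇒ (x_1 ⇒ x_1)) = 2/3 ⇒ 0 = 1/3
¬((((x_3 ⇔ x_1) ⇔ x_1) ⇔ ((x_2 ⇒ (x_2 ⇒ x_1)) ⇔ ((x_1 ⇒ x_1) ⇔ x_1))) ⇒ ¬(x_2 ⇒ (x_1 ⇒ x_1))) = ¬1/3 = 2/3

2/3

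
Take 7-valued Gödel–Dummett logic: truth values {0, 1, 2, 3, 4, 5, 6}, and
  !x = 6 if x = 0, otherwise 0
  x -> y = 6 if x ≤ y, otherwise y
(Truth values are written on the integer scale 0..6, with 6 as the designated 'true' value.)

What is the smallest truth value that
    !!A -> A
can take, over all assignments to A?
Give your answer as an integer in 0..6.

1

Take A = 1:
!A = !1 = 0
!!A = !0 = 6
!!A -> A = 6 -> 1 = 1
No assignment yields a value below 1, so this is the minimum.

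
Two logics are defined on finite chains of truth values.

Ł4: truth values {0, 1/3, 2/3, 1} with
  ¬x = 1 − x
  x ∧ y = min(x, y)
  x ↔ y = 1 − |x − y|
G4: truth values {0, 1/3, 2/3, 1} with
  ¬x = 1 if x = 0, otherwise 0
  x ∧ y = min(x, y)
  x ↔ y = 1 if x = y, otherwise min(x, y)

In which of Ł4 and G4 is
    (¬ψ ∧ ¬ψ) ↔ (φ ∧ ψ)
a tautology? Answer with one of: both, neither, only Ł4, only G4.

neither

In Ł4: at φ = 0, ψ = 0 the value is 0 — not a tautology.
In G4: at φ = 0, ψ = 0 the value is 0 — not a tautology.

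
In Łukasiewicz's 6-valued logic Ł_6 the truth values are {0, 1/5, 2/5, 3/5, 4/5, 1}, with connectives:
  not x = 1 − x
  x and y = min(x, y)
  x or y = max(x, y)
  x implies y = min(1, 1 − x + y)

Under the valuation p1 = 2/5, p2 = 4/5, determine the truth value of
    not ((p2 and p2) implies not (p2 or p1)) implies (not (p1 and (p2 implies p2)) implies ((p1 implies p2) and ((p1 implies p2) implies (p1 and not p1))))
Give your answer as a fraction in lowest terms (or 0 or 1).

p2 and p2 = 4/5 and 4/5 = 4/5
p2 or p1 = 4/5 or 2/5 = 4/5
not (p2 or p1) = not 4/5 = 1/5
(p2 and p2) implies not (p2 or p1) = 4/5 implies 1/5 = 2/5
not ((p2 and p2) implies not (p2 or p1)) = not 2/5 = 3/5
p2 implies p2 = 4/5 implies 4/5 = 1
p1 and (p2 implies p2) = 2/5 and 1 = 2/5
not (p1 and (p2 implies p2)) = not 2/5 = 3/5
p1 implies p2 = 2/5 implies 4/5 = 1
p1 implies p2 = 2/5 implies 4/5 = 1
not p1 = not 2/5 = 3/5
p1 and not p1 = 2/5 and 3/5 = 2/5
(p1 implies p2) implies (p1 and not p1) = 1 implies 2/5 = 2/5
(p1 implies p2) and ((p1 implies p2) implies (p1 and not p1)) = 1 and 2/5 = 2/5
not (p1 and (p2 implies p2)) implies ((p1 implies p2) and ((p1 implies p2) implies (p1 and not p1))) = 3/5 implies 2/5 = 4/5
not ((p2 and p2) implies not (p2 or p1)) implies (not (p1 and (p2 implies p2)) implies ((p1 implies p2) and ((p1 implies p2) implies (p1 and not p1)))) = 3/5 implies 4/5 = 1

1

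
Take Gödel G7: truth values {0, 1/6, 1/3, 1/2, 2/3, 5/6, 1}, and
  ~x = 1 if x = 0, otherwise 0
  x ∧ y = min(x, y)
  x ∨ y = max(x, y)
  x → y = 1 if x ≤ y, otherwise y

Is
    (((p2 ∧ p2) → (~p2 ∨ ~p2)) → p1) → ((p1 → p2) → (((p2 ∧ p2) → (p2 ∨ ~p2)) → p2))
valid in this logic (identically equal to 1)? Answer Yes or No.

No

Counterexample: take p1 = 0, p2 = 1/6.
p2 ∧ p2 = 1/6 ∧ 1/6 = 1/6
~p2 = ~1/6 = 0
~p2 = ~1/6 = 0
~p2 ∨ ~p2 = 0 ∨ 0 = 0
(p2 ∧ p2) → (~p2 ∨ ~p2) = 1/6 → 0 = 0
((p2 ∧ p2) → (~p2 ∨ ~p2)) → p1 = 0 → 0 = 1
p1 → p2 = 0 → 1/6 = 1
p2 ∧ p2 = 1/6 ∧ 1/6 = 1/6
~p2 = ~1/6 = 0
p2 ∨ ~p2 = 1/6 ∨ 0 = 1/6
(p2 ∧ p2) → (p2 ∨ ~p2) = 1/6 → 1/6 = 1
((p2 ∧ p2) → (p2 ∨ ~p2)) → p2 = 1 → 1/6 = 1/6
(p1 → p2) → (((p2 ∧ p2) → (p2 ∨ ~p2)) → p2) = 1 → 1/6 = 1/6
(((p2 ∧ p2) → (~p2 ∨ ~p2)) → p1) → ((p1 → p2) → (((p2 ∧ p2) → (p2 ∨ ~p2)) → p2)) = 1 → 1/6 = 1/6
This gives 1/6 ≠ 1.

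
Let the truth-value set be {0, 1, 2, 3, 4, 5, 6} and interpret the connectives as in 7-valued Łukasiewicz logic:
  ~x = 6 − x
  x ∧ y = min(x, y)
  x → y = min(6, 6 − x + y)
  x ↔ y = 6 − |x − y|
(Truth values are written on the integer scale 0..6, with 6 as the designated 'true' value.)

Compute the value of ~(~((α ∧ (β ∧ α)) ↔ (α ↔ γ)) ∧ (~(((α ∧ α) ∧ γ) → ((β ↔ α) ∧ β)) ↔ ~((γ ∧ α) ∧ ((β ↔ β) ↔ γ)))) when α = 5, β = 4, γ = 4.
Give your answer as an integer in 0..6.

5

β ∧ α = 4 ∧ 5 = 4
α ∧ (β ∧ α) = 5 ∧ 4 = 4
α ↔ γ = 5 ↔ 4 = 5
(α ∧ (β ∧ α)) ↔ (α ↔ γ) = 4 ↔ 5 = 5
~((α ∧ (β ∧ α)) ↔ (α ↔ γ)) = ~5 = 1
α ∧ α = 5 ∧ 5 = 5
(α ∧ α) ∧ γ = 5 ∧ 4 = 4
β ↔ α = 4 ↔ 5 = 5
(β ↔ α) ∧ β = 5 ∧ 4 = 4
((α ∧ α) ∧ γ) → ((β ↔ α) ∧ β) = 4 → 4 = 6
~(((α ∧ α) ∧ γ) → ((β ↔ α) ∧ β)) = ~6 = 0
γ ∧ α = 4 ∧ 5 = 4
β ↔ β = 4 ↔ 4 = 6
(β ↔ β) ↔ γ = 6 ↔ 4 = 4
(γ ∧ α) ∧ ((β ↔ β) ↔ γ) = 4 ∧ 4 = 4
~((γ ∧ α) ∧ ((β ↔ β) ↔ γ)) = ~4 = 2
~(((α ∧ α) ∧ γ) → ((β ↔ α) ∧ β)) ↔ ~((γ ∧ α) ∧ ((β ↔ β) ↔ γ)) = 0 ↔ 2 = 4
~((α ∧ (β ∧ α)) ↔ (α ↔ γ)) ∧ (~(((α ∧ α) ∧ γ) → ((β ↔ α) ∧ β)) ↔ ~((γ ∧ α) ∧ ((β ↔ β) ↔ γ))) = 1 ∧ 4 = 1
~(~((α ∧ (β ∧ α)) ↔ (α ↔ γ)) ∧ (~(((α ∧ α) ∧ γ) → ((β ↔ α) ∧ β)) ↔ ~((γ ∧ α) ∧ ((β ↔ β) ↔ γ)))) = ~1 = 5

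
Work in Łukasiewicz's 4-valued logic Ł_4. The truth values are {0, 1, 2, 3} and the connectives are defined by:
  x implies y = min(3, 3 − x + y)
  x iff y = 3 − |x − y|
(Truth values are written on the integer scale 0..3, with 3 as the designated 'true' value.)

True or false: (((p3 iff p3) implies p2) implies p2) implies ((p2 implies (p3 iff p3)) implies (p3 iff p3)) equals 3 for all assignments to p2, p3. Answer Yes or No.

Yes

p2 = 0, p3 = 0 ↦ 3
p2 = 0, p3 = 1 ↦ 3
p2 = 0, p3 = 2 ↦ 3
p2 = 0, p3 = 3 ↦ 3
p2 = 1, p3 = 0 ↦ 3
p2 = 1, p3 = 1 ↦ 3
p2 = 1, p3 = 2 ↦ 3
p2 = 1, p3 = 3 ↦ 3
p2 = 2, p3 = 0 ↦ 3
p2 = 2, p3 = 1 ↦ 3
p2 = 2, p3 = 2 ↦ 3
p2 = 2, p3 = 3 ↦ 3
p2 = 3, p3 = 0 ↦ 3
p2 = 3, p3 = 1 ↦ 3
p2 = 3, p3 = 2 ↦ 3
p2 = 3, p3 = 3 ↦ 3
Every assignment gives a value ≥ 3.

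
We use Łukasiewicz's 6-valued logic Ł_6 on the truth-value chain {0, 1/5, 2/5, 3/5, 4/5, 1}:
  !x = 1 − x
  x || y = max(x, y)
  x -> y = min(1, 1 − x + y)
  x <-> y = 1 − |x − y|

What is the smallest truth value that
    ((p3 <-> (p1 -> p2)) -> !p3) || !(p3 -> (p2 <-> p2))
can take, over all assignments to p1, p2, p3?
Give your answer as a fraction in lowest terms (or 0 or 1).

Take p1 = 0, p2 = 0, p3 = 1:
p1 -> p2 = 0 -> 0 = 1
p3 <-> (p1 -> p2) = 1 <-> 1 = 1
!p3 = !1 = 0
(p3 <-> (p1 -> p2)) -> !p3 = 1 -> 0 = 0
p2 <-> p2 = 0 <-> 0 = 1
p3 -> (p2 <-> p2) = 1 -> 1 = 1
!(p3 -> (p2 <-> p2)) = !1 = 0
((p3 <-> (p1 -> p2)) -> !p3) || !(p3 -> (p2 <-> p2)) = 0 || 0 = 0
No assignment yields a value below 0, so this is the minimum.

0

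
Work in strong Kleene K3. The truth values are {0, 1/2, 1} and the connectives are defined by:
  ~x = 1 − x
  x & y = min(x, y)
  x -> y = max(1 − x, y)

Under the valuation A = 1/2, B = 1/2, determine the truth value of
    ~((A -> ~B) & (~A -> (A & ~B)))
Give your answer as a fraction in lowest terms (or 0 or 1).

~B = ~1/2 = 1/2
A -> ~B = 1/2 -> 1/2 = 1/2
~A = ~1/2 = 1/2
~B = ~1/2 = 1/2
A & ~B = 1/2 & 1/2 = 1/2
~A -> (A & ~B) = 1/2 -> 1/2 = 1/2
(A -> ~B) & (~A -> (A & ~B)) = 1/2 & 1/2 = 1/2
~((A -> ~B) & (~A -> (A & ~B))) = ~1/2 = 1/2

1/2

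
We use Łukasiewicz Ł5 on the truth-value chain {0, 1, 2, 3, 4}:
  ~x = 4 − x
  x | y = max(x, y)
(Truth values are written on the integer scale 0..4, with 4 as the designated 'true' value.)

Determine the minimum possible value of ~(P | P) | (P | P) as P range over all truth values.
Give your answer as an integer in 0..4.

Take P = 2:
P | P = 2 | 2 = 2
~(P | P) = ~2 = 2
P | P = 2 | 2 = 2
~(P | P) | (P | P) = 2 | 2 = 2
No assignment yields a value below 2, so this is the minimum.

2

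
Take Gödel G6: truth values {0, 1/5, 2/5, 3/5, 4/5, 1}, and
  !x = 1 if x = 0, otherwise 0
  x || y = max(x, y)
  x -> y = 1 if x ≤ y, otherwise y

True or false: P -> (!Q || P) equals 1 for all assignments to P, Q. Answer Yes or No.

Yes

At P = 1, Q = 2/5, for instance:
!Q = !2/5 = 0
!Q || P = 0 || 1 = 1
P -> (!Q || P) = 1 -> 1 = 1
and checking the remaining 35 assignments likewise gives ≥ 1 in every case.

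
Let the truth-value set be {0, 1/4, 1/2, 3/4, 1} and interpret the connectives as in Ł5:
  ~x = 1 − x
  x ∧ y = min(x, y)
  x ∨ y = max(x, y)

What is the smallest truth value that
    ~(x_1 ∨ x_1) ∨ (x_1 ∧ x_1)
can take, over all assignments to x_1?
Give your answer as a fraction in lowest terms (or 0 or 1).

1/2

Take x_1 = 1/2:
x_1 ∨ x_1 = 1/2 ∨ 1/2 = 1/2
~(x_1 ∨ x_1) = ~1/2 = 1/2
x_1 ∧ x_1 = 1/2 ∧ 1/2 = 1/2
~(x_1 ∨ x_1) ∨ (x_1 ∧ x_1) = 1/2 ∨ 1/2 = 1/2
No assignment yields a value below 1/2, so this is the minimum.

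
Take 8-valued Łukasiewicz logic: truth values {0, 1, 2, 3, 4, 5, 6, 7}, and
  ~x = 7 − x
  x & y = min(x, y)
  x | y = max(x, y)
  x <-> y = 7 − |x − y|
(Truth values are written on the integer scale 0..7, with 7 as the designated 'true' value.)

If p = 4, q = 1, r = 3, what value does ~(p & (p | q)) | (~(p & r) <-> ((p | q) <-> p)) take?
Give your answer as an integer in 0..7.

p | q = 4 | 1 = 4
p & (p | q) = 4 & 4 = 4
~(p & (p | q)) = ~4 = 3
p & r = 4 & 3 = 3
~(p & r) = ~3 = 4
p | q = 4 | 1 = 4
(p | q) <-> p = 4 <-> 4 = 7
~(p & r) <-> ((p | q) <-> p) = 4 <-> 7 = 4
~(p & (p | q)) | (~(p & r) <-> ((p | q) <-> p)) = 3 | 4 = 4

4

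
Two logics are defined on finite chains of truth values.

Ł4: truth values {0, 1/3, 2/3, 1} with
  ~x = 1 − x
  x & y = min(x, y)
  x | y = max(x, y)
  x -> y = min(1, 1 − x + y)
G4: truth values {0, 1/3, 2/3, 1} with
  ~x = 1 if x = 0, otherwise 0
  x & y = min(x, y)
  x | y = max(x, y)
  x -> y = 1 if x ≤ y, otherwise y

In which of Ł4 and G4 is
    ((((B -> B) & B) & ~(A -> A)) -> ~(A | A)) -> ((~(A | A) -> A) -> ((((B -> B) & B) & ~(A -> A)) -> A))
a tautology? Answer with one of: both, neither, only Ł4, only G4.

In Ł4: every assignment gives 1 — tautology.
In G4: every assignment gives 1 — tautology.

both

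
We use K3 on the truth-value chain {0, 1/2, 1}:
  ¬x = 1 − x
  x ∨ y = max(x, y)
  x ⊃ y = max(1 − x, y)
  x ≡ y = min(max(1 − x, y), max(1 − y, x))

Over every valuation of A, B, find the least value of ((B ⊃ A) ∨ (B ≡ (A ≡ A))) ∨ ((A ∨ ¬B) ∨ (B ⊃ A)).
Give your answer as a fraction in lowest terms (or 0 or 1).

1/2

Take A = 0, B = 1/2:
B ⊃ A = 1/2 ⊃ 0 = 1/2
A ≡ A = 0 ≡ 0 = 1
B ≡ (A ≡ A) = 1/2 ≡ 1 = 1/2
(B ⊃ A) ∨ (B ≡ (A ≡ A)) = 1/2 ∨ 1/2 = 1/2
¬B = ¬1/2 = 1/2
A ∨ ¬B = 0 ∨ 1/2 = 1/2
B ⊃ A = 1/2 ⊃ 0 = 1/2
(A ∨ ¬B) ∨ (B ⊃ A) = 1/2 ∨ 1/2 = 1/2
((B ⊃ A) ∨ (B ≡ (A ≡ A))) ∨ ((A ∨ ¬B) ∨ (B ⊃ A)) = 1/2 ∨ 1/2 = 1/2
No assignment yields a value below 1/2, so this is the minimum.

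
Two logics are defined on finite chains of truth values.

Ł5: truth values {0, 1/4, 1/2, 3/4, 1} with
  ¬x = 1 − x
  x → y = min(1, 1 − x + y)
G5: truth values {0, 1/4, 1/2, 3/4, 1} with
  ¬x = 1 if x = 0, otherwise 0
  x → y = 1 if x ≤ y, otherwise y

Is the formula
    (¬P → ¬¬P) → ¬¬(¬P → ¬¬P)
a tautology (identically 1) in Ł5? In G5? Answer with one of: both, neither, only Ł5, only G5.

both

In Ł5: every assignment gives 1 — tautology.
In G5: every assignment gives 1 — tautology.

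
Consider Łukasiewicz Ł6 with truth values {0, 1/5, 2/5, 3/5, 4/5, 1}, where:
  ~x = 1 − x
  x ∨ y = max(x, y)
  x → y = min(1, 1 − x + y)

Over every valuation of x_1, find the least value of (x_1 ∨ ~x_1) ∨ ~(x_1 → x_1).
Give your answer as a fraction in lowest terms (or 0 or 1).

Take x_1 = 2/5:
~x_1 = ~2/5 = 3/5
x_1 ∨ ~x_1 = 2/5 ∨ 3/5 = 3/5
x_1 → x_1 = 2/5 → 2/5 = 1
~(x_1 → x_1) = ~1 = 0
(x_1 ∨ ~x_1) ∨ ~(x_1 → x_1) = 3/5 ∨ 0 = 3/5
No assignment yields a value below 3/5, so this is the minimum.

3/5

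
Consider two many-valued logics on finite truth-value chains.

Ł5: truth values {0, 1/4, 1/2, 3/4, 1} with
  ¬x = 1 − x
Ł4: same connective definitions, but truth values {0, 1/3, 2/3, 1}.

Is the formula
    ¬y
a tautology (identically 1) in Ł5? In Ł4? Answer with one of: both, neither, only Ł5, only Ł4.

neither

In Ł5: at y = 1/4 the value is 3/4 — not a tautology.
In Ł4: at y = 1/3 the value is 2/3 — not a tautology.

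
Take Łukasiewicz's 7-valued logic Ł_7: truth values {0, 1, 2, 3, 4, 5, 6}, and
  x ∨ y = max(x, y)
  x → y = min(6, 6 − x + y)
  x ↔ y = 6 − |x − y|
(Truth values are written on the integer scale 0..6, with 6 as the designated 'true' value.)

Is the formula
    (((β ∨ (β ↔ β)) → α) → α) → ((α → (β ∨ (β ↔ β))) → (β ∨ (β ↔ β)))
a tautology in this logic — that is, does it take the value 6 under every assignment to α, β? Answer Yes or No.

At α = 5, β = 3, for instance:
β ↔ β = 3 ↔ 3 = 6
β ∨ (β ↔ β) = 3 ∨ 6 = 6
(β ∨ (β ↔ β)) → α = 6 → 5 = 5
((β ∨ (β ↔ β)) → α) → α = 5 → 5 = 6
α → (β ∨ (β ↔ β)) = 5 → 6 = 6
(α → (β ∨ (β ↔ β))) → (β ∨ (β ↔ β)) = 6 → 6 = 6
(((β ∨ (β ↔ β)) → α) → α) → ((α → (β ∨ (β ↔ β))) → (β ∨ (β ↔ β))) = 6 → 6 = 6
and checking the remaining 48 assignments likewise gives ≥ 6 in every case.

Yes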